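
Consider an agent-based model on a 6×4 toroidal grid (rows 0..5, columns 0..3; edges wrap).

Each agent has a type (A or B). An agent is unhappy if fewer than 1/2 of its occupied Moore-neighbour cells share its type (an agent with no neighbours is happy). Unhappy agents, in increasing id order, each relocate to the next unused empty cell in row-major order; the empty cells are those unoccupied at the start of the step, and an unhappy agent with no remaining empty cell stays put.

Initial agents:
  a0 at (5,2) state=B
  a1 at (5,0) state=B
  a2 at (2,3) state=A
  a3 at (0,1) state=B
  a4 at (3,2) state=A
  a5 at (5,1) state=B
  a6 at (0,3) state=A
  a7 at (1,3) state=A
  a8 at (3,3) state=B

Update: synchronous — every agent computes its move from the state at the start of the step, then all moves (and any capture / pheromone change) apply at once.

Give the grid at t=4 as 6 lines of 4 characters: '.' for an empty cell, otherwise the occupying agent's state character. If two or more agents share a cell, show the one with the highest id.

.BBA
...A
...A
..A.
....
BBB.

t=1: a0@(5,2):B a1@(5,0):B a2@(2,3):A a3@(0,1):B a4@(3,2):A a5@(5,1):B a6@(0,0):A a7@(1,3):A a8@(0,2):B
t=2: a0@(5,2):B a1@(5,0):B a2@(2,3):A a3@(0,1):B a4@(3,2):A a5@(5,1):B a6@(0,3):A a7@(1,3):A a8@(0,2):B
t=3: a0@(5,2):B a1@(5,0):B a2@(2,3):A a3@(0,1):B a4@(3,2):A a5@(5,1):B a6@(0,0):A a7@(1,3):A a8@(0,2):B
t=4: a0@(5,2):B a1@(5,0):B a2@(2,3):A a3@(0,1):B a4@(3,2):A a5@(5,1):B a6@(0,3):A a7@(1,3):A a8@(0,2):B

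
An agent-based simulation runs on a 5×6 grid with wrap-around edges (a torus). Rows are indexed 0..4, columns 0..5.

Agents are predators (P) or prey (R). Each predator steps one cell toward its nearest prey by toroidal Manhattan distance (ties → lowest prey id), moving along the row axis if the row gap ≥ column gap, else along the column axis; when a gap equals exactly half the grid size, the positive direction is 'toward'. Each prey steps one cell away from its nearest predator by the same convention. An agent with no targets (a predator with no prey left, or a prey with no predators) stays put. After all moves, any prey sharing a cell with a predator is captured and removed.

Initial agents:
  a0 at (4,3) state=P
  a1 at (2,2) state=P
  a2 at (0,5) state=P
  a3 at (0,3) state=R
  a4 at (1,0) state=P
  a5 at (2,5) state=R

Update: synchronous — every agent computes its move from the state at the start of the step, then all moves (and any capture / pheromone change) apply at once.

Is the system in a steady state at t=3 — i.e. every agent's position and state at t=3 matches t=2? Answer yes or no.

no

t=1: a0@(0,3):P a1@(1,2):P a2@(0,4):P a3@(1,3):R a4@(2,0):P a5@(3,5):R
t=2: a0@(1,3):P a1@(1,3):P a2@(1,4):P a3@(2,3):R a4@(3,0):P a5@(4,5):R
t=3: a0@(2,3):P a1@(2,3):P a2@(2,4):P a3@(3,3):R a4@(4,0):P a5@(0,5):R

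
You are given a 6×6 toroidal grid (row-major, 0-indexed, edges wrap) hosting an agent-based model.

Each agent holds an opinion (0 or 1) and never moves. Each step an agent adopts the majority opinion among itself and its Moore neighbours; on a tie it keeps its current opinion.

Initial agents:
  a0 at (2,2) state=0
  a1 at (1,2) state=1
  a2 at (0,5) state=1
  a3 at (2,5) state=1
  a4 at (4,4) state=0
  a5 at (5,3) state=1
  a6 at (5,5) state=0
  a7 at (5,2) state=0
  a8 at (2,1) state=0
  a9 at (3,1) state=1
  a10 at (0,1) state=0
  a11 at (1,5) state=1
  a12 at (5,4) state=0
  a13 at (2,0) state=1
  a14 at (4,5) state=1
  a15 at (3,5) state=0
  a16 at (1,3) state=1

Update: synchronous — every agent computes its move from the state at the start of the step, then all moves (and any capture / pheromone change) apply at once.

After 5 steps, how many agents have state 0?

7

t=1: a0@(2,2):1 a1@(1,2):0 a2@(0,5):1 a3@(2,5):1 a4@(4,4):0 a5@(5,3):0 a6@(5,5):0 a7@(5,2):0 a8@(2,1):1 a9@(3,1):1 a10@(0,1):0 a11@(1,5):1 a12@(5,4):0 a13@(2,0):1 a14@(4,5):0 a15@(3,5):1 a16@(1,3):1
t=2: a0@(2,2):1 a1@(1,2):1 a2@(0,5):1 a3@(2,5):1 a4@(4,4):0 a5@(5,3):0 a6@(5,5):0 a7@(5,2):0 a8@(2,1):1 a9@(3,1):1 a10@(0,1):0 a11@(1,5):1 a12@(5,4):0 a13@(2,0):1 a14@(4,5):0 a15@(3,5):1 a16@(1,3):1
t=3: (unchanged — steady state)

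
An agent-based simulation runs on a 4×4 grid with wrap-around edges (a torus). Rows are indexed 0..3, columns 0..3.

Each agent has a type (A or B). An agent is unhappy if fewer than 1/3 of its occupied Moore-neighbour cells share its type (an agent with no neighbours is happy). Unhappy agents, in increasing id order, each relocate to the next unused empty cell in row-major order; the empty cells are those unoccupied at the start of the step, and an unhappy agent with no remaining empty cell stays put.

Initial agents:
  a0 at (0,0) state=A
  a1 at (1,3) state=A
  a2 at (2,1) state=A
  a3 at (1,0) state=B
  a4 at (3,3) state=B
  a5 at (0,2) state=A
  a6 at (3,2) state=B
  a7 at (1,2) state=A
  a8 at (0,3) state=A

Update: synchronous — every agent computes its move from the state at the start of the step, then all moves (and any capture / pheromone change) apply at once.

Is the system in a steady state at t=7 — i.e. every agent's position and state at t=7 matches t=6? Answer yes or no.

yes

t=1: a0@(0,0):A a1@(1,3):A a2@(2,1):A a3@(0,1):B a4@(1,1):B a5@(0,2):A a6@(2,0):B a7@(1,2):A a8@(0,3):A
t=2: a0@(0,0):A a1@(1,3):A a2@(2,1):A a3@(1,0):B a4@(1,1):B a5@(0,2):A a6@(2,0):B a7@(1,2):A a8@(0,3):A
t=3: a0@(0,0):A a1@(1,3):A a2@(0,1):A a3@(1,0):B a4@(1,1):B a5@(0,2):A a6@(2,0):B a7@(1,2):A a8@(0,3):A
t=4: (unchanged — steady state)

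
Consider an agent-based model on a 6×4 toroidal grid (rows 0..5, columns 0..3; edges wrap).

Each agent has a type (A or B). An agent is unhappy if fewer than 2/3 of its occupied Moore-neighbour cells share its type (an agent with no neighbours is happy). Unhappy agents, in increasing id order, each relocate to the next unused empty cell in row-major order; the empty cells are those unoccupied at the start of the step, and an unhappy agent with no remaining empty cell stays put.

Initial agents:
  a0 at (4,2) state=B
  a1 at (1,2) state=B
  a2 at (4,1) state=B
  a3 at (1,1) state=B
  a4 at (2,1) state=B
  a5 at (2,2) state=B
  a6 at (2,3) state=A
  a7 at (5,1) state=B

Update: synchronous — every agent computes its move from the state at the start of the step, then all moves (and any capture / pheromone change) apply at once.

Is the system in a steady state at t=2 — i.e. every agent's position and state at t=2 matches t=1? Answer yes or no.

no

t=1: a0@(4,2):B a1@(1,2):B a2@(4,1):B a3@(1,1):B a4@(2,1):B a5@(2,2):B a6@(0,0):A a7@(5,1):B
t=2: a0@(4,2):B a1@(1,2):B a2@(4,1):B a3@(1,1):B a4@(2,1):B a5@(2,2):B a6@(0,1):A a7@(5,1):B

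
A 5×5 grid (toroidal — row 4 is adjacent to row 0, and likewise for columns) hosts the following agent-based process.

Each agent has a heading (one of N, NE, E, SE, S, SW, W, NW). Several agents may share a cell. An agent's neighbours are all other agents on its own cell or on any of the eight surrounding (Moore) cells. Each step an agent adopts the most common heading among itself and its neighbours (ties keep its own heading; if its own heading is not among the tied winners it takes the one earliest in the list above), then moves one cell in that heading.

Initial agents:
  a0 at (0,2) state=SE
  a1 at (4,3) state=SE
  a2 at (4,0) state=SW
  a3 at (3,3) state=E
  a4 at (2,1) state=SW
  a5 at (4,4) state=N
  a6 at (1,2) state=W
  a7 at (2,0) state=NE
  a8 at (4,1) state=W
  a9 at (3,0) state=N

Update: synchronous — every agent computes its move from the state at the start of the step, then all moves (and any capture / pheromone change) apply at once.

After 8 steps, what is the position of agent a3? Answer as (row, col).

t=1: a0@(1,3):SE a1@(0,4):SE a2@(3,0):N a3@(3,4):E a4@(3,0):SW a5@(3,4):N a6@(1,1):W a7@(1,1):NE a8@(4,0):W a9@(2,0):N
t=2: a0@(2,4):SE a1@(1,0):SE a2@(2,0):N a3@(2,4):N a4@(2,0):N a5@(2,4):N a6@(1,0):W a7@(0,2):NE a8@(3,0):N a9@(1,0):N
t=3: a0@(1,4):N a1@(0,0):N a2@(1,0):N a3@(1,4):N a4@(1,0):N a5@(1,4):N a6@(0,0):N a7@(4,3):NE a8@(2,0):N a9@(0,0):N
t=4: a0@(0,4):N a1@(4,0):N a2@(0,0):N a3@(0,4):N a4@(0,0):N a5@(0,4):N a6@(4,0):N a7@(3,4):NE a8@(1,0):N a9@(4,0):N
t=5: a0@(4,4):N a1@(3,0):N a2@(4,0):N a3@(4,4):N a4@(4,0):N a5@(4,4):N a6@(3,0):N a7@(2,4):N a8@(0,0):N a9@(3,0):N
t=6: a0@(3,4):N a1@(2,0):N a2@(3,0):N a3@(3,4):N a4@(3,0):N a5@(3,4):N a6@(2,0):N a7@(1,4):N a8@(4,0):N a9@(2,0):N
t=7: a0@(2,4):N a1@(1,0):N a2@(2,0):N a3@(2,4):N a4@(2,0):N a5@(2,4):N a6@(1,0):N a7@(0,4):N a8@(3,0):N a9@(1,0):N
t=8: a0@(1,4):N a1@(0,0):N a2@(1,0):N a3@(1,4):N a4@(1,0):N a5@(1,4):N a6@(0,0):N a7@(4,4):N a8@(2,0):N a9@(0,0):N

(1, 4)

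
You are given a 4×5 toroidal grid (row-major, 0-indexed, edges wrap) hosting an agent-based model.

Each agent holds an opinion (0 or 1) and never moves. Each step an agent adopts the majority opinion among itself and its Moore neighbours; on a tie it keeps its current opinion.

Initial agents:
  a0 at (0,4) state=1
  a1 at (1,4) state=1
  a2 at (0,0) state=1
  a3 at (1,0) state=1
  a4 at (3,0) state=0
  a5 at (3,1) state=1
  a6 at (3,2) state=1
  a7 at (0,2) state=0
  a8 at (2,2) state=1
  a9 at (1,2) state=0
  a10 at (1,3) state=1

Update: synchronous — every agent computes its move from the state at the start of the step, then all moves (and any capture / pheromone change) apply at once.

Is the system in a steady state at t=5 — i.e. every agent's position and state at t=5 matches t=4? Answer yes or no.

yes

t=1: a0@(0,4):1 a1@(1,4):1 a2@(0,0):1 a3@(1,0):1 a4@(3,0):1 a5@(3,1):1 a6@(3,2):1 a7@(0,2):1 a8@(2,2):1 a9@(1,2):0 a10@(1,3):1
t=2: a0@(0,4):1 a1@(1,4):1 a2@(0,0):1 a3@(1,0):1 a4@(3,0):1 a5@(3,1):1 a6@(3,2):1 a7@(0,2):1 a8@(2,2):1 a9@(1,2):1 a10@(1,3):1
t=3: (unchanged — steady state)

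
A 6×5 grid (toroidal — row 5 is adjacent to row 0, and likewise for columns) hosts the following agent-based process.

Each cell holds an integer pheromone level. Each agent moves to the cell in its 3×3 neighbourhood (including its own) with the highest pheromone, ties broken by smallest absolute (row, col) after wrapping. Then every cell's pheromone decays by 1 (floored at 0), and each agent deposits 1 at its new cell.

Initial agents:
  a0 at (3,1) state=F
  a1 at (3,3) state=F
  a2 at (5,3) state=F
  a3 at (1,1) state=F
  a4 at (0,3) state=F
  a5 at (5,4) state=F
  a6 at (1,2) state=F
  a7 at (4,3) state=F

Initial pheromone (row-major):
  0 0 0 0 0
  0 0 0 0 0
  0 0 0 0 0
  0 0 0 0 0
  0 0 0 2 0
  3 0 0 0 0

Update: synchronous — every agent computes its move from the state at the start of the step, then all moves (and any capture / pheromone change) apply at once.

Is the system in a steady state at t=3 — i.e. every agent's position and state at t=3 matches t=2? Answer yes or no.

t=1: a0@(2,0) a1@(4,3) a2@(4,3) a3@(0,0) a4@(0,2) a5@(5,0) a6@(0,1) a7@(4,3) | pheromone: 1 1 1 0 0 / 0 0 0 0 0 / 1 0 0 0 0 / 0 0 0 0 0 / 0 0 0 4 0 / 3 0 0 0 0
t=2: a0@(2,0) a1@(4,3) a2@(4,3) a3@(5,0) a4@(0,1) a5@(5,0) a6@(5,0) a7@(4,3) | pheromone: 0 1 0 0 0 / 0 0 0 0 0 / 1 0 0 0 0 / 0 0 0 0 0 / 0 0 0 6 0 / 5 0 0 0 0
t=3: a0@(2,0) a1@(4,3) a2@(4,3) a3@(5,0) a4@(5,0) a5@(5,0) a6@(5,0) a7@(4,3) | pheromone: 0 0 0 0 0 / 0 0 0 0 0 / 1 0 0 0 0 / 0 0 0 0 0 / 0 0 0 8 0 / 8 0 0 0 0

no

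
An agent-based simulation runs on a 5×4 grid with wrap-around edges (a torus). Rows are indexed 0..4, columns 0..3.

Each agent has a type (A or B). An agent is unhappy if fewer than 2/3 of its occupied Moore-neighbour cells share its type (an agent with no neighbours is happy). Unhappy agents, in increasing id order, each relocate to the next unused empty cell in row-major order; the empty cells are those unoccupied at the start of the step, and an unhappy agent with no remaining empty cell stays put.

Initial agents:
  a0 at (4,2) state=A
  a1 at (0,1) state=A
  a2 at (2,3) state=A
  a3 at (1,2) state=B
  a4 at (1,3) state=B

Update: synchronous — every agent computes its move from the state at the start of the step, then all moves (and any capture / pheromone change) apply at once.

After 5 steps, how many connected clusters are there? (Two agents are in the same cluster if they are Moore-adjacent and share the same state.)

t=1: a0@(4,2):A a1@(0,0):A a2@(0,2):A a3@(0,3):B a4@(1,0):B
t=2: a0@(0,1):A a1@(1,1):A a2@(1,2):A a3@(1,3):B a4@(2,0):B
t=3: a0@(0,1):A a1@(1,1):A a2@(1,2):A a3@(0,0):B a4@(0,2):B
t=4: a0@(0,3):A a1@(1,0):A a2@(1,2):A a3@(1,3):B a4@(2,0):B
t=5: a0@(0,3):A a1@(0,0):A a2@(0,1):A a3@(0,2):B a4@(1,1):B

2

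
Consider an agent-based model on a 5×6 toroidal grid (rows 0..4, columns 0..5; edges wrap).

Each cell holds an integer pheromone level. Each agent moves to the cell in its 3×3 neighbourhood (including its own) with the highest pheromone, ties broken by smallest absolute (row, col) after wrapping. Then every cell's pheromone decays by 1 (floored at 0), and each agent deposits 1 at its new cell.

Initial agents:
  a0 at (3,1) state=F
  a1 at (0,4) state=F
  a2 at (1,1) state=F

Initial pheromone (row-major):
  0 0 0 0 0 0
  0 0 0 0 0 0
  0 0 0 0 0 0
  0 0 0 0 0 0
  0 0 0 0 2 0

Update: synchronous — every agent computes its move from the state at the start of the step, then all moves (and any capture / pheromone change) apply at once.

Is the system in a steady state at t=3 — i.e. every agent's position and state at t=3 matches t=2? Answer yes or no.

t=1: a0@(2,0) a1@(4,4) a2@(0,0) | pheromone: 1 0 0 0 0 0 / 0 0 0 0 0 0 / 1 0 0 0 0 0 / 0 0 0 0 0 0 / 0 0 0 0 2 0
t=2: (unchanged — steady state)

yes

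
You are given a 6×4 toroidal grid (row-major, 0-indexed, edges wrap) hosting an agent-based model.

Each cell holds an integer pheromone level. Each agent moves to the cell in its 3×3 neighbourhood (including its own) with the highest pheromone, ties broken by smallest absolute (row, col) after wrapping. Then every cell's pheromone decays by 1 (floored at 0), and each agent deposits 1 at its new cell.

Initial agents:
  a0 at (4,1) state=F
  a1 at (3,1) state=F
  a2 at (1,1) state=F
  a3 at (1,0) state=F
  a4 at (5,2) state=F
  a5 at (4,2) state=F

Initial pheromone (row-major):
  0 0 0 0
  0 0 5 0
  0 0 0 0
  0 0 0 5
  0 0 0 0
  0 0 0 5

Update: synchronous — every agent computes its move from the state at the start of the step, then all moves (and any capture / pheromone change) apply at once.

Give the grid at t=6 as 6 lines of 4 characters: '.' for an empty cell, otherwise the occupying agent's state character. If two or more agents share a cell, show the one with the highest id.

t=1: a0@(3,0) a1@(2,0) a2@(1,2) a3@(0,0) a4@(5,3) a5@(3,3) | pheromone: 1 0 0 0 / 0 0 5 0 / 1 0 0 0 / 1 0 0 5 / 0 0 0 0 / 0 0 0 5
t=2: a0@(3,3) a1@(3,3) a2@(1,2) a3@(5,3) a4@(5,3) a5@(3,3) | pheromone: 0 0 0 0 / 0 0 5 0 / 0 0 0 0 / 0 0 0 7 / 0 0 0 0 / 0 0 0 6
t=3: a0@(3,3) a1@(3,3) a2@(1,2) a3@(5,3) a4@(5,3) a5@(3,3) | pheromone: 0 0 0 0 / 0 0 5 0 / 0 0 0 0 / 0 0 0 9 / 0 0 0 0 / 0 0 0 7
t=4: a0@(3,3) a1@(3,3) a2@(1,2) a3@(5,3) a4@(5,3) a5@(3,3) | pheromone: 0 0 0 0 / 0 0 5 0 / 0 0 0 0 / 0 0 0 11 / 0 0 0 0 / 0 0 0 8
t=5: a0@(3,3) a1@(3,3) a2@(1,2) a3@(5,3) a4@(5,3) a5@(3,3) | pheromone: 0 0 0 0 / 0 0 5 0 / 0 0 0 0 / 0 0 0 13 / 0 0 0 0 / 0 0 0 9
t=6: a0@(3,3) a1@(3,3) a2@(1,2) a3@(5,3) a4@(5,3) a5@(3,3) | pheromone: 0 0 0 0 / 0 0 5 0 / 0 0 0 0 / 0 0 0 15 / 0 0 0 0 / 0 0 0 10

....
..F.
....
...F
....
...F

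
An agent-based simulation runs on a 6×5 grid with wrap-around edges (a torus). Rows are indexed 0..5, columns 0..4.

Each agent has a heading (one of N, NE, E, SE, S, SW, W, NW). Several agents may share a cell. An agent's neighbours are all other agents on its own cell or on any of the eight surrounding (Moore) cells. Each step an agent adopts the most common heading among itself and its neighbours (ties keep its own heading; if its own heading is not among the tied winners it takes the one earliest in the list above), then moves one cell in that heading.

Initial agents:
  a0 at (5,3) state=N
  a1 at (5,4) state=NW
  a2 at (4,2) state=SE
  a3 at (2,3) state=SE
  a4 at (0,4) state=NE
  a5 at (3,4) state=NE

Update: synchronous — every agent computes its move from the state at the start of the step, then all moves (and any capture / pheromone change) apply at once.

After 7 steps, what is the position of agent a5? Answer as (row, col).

(2, 1)

t=1: a0@(4,3):N a1@(4,3):NW a2@(5,3):SE a3@(3,4):SE a4@(5,0):NE a5@(2,0):NE
t=2: a0@(5,4):SE a1@(5,4):SE a2@(0,4):SE a3@(4,0):SE a4@(4,1):NE a5@(1,1):NE
t=3: a0@(0,0):SE a1@(0,0):SE a2@(1,0):SE a3@(5,1):SE a4@(3,2):NE a5@(0,2):NE
t=4: a0@(1,1):SE a1@(1,1):SE a2@(2,1):SE a3@(0,2):SE a4@(2,3):NE a5@(5,3):NE
t=5: a0@(2,2):SE a1@(2,2):SE a2@(3,2):SE a3@(1,3):SE a4@(1,4):NE a5@(4,4):NE
t=6: a0@(3,3):SE a1@(3,3):SE a2@(4,3):SE a3@(2,4):SE a4@(0,0):NE a5@(3,0):NE
t=7: a0@(4,4):SE a1@(4,4):SE a2@(5,4):SE a3@(3,0):SE a4@(5,1):NE a5@(2,1):NE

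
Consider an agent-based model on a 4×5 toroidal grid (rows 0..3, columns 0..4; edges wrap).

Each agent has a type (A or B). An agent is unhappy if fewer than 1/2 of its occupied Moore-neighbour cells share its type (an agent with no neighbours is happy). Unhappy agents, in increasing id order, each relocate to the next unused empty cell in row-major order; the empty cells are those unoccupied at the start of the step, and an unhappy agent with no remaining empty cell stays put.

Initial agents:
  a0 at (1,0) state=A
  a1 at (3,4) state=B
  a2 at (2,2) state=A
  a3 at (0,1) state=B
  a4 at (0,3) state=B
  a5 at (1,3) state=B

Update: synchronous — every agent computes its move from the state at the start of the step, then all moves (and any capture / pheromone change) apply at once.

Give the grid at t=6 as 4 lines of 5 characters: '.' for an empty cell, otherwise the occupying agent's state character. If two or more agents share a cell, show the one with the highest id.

t=1: a0@(0,0):A a1@(3,4):B a2@(0,2):A a3@(0,4):B a4@(0,3):B a5@(1,3):B
t=2: a0@(0,1):A a1@(3,4):B a2@(1,0):A a3@(0,4):B a4@(0,3):B a5@(1,3):B
t=3: (unchanged — steady state)

.A.BB
A..B.
.....
....B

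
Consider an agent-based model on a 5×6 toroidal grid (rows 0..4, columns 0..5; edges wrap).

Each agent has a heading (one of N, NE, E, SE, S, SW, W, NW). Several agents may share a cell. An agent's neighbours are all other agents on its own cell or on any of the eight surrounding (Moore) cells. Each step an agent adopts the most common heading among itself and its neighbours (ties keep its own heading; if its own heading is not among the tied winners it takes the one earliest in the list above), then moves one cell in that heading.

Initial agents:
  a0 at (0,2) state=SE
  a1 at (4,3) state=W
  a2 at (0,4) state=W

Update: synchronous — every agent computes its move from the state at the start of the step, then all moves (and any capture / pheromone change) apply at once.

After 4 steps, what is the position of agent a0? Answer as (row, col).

t=1: a0@(1,3):SE a1@(4,2):W a2@(0,3):W
t=2: a0@(2,4):SE a1@(4,1):W a2@(0,2):W
t=3: a0@(3,5):SE a1@(4,0):W a2@(0,1):W
t=4: a0@(4,0):SE a1@(4,5):W a2@(0,0):W

(4, 0)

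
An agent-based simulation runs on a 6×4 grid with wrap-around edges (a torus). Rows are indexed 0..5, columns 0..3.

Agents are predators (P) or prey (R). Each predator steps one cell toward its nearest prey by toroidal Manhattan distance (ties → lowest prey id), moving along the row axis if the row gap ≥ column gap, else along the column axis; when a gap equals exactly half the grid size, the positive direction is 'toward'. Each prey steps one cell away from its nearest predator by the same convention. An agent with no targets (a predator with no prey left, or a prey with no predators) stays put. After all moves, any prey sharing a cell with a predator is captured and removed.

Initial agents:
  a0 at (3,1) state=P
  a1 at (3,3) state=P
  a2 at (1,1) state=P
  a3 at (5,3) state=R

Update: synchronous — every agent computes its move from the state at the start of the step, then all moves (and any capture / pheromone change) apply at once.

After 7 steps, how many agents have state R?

t=1: a0@(4,1):P a1@(4,3):P a2@(0,1):P a3@(0,3):R
t=2: a0@(5,1):P a1@(5,3):P a2@(0,2):P a3@(1,3):R
t=3: a0@(0,1):P a1@(0,3):P a2@(1,2):P a3@(2,3):R
t=4: a0@(1,1):P a1@(1,3):P a2@(2,2):P a3@(3,3):R
t=5: a0@(2,1):P a1@(2,3):P a2@(3,2):P a3@(4,3):R
t=6: a0@(3,1):P a1@(3,3):P a2@(4,2):P a3@(5,3):R
t=7: a0@(4,1):P a1@(4,3):P a2@(5,2):P a3@(0,3):R

1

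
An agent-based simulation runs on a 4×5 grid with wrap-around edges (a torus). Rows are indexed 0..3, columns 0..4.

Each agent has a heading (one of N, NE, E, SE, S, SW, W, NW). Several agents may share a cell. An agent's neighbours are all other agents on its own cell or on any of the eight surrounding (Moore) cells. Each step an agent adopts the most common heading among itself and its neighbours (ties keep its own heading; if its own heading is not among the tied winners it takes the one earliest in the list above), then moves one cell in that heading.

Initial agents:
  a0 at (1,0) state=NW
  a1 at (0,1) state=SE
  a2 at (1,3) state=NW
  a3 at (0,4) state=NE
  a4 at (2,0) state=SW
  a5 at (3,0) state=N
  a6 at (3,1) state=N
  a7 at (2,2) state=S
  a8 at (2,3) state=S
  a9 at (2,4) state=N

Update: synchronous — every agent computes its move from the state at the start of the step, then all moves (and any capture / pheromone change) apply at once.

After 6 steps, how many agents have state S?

t=1: a0@(0,4):NW a1@(3,1):N a2@(2,3):S a3@(3,3):NW a4@(1,0):N a5@(2,0):N a6@(2,1):N a7@(3,2):S a8@(3,3):S a9@(1,4):N
t=2: a0@(3,3):NW a1@(2,1):N a2@(3,3):S a3@(0,3):S a4@(0,0):N a5@(1,0):N a6@(1,1):N a7@(0,2):S a8@(0,3):S a9@(0,4):N
t=3: a0@(0,3):S a1@(1,1):N a2@(0,3):S a3@(1,3):S a4@(3,0):N a5@(0,0):N a6@(0,1):N a7@(1,2):S a8@(1,3):S a9@(3,4):N
t=4: a0@(1,3):S a1@(0,1):N a2@(1,3):S a3@(2,3):S a4@(2,0):N a5@(3,0):N a6@(3,1):N a7@(2,2):S a8@(2,3):S a9@(2,4):N
t=5: a0@(2,3):S a1@(3,1):N a2@(2,3):S a3@(3,3):S a4@(1,0):N a5@(2,0):N a6@(2,1):N a7@(3,2):S a8@(3,3):S a9@(3,4):S
t=6: a0@(3,3):S a1@(2,1):N a2@(3,3):S a3@(0,3):S a4@(0,0):N a5@(1,0):N a6@(1,1):N a7@(0,2):S a8@(0,3):S a9@(0,4):S

6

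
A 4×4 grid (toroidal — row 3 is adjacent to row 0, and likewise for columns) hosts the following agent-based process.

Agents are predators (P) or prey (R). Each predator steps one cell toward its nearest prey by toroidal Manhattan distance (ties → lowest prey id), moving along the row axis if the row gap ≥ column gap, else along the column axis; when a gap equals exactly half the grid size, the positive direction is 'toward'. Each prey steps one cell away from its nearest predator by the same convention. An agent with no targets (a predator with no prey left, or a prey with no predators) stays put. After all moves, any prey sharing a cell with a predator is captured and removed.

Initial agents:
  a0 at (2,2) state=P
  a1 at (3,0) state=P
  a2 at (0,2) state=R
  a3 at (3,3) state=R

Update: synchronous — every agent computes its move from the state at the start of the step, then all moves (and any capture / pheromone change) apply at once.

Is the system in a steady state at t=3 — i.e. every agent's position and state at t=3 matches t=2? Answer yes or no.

yes

t=1: a0@(3,2):P a1@(3,3):P
t=2: (unchanged — steady state)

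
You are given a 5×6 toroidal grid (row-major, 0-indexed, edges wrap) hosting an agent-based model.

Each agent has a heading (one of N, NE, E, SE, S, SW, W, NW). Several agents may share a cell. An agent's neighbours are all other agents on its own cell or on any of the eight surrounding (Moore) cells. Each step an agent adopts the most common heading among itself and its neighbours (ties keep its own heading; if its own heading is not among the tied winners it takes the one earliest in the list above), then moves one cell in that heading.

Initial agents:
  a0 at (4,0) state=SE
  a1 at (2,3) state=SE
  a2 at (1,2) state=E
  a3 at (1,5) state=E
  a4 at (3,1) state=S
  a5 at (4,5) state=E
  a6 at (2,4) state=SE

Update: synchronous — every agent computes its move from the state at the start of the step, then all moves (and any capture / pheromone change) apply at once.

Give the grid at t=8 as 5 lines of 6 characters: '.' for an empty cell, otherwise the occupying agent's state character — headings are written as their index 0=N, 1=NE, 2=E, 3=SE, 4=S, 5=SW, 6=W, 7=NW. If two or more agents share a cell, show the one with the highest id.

t=1: a0@(0,1):SE a1@(3,4):SE a2@(1,3):E a3@(1,0):E a4@(4,1):S a5@(4,0):E a6@(3,5):SE
t=2: a0@(0,2):E a1@(4,5):SE a2@(1,4):E a3@(1,1):E a4@(0,1):S a5@(0,1):SE a6@(4,0):SE
t=3: a0@(0,3):E a1@(0,0):SE a2@(1,5):E a3@(1,2):E a4@(0,2):E a5@(1,2):SE a6@(0,1):SE
t=4: a0@(0,4):E a1@(1,1):SE a2@(1,0):E a3@(1,3):E a4@(0,3):E a5@(1,3):E a6@(1,2):SE
t=5: a0@(0,5):E a1@(2,2):SE a2@(1,1):E a3@(1,4):E a4@(0,4):E a5@(1,4):E a6@(1,3):E
t=6: a0@(0,0):E a1@(2,3):E a2@(1,2):E a3@(1,5):E a4@(0,5):E a5@(1,5):E a6@(1,4):E
t=7: a0@(0,1):E a1@(2,4):E a2@(1,3):E a3@(1,0):E a4@(0,0):E a5@(1,0):E a6@(1,5):E
t=8: a0@(0,2):E a1@(2,5):E a2@(1,4):E a3@(1,1):E a4@(0,1):E a5@(1,1):E a6@(1,0):E

.22...
22..2.
.....2
......
......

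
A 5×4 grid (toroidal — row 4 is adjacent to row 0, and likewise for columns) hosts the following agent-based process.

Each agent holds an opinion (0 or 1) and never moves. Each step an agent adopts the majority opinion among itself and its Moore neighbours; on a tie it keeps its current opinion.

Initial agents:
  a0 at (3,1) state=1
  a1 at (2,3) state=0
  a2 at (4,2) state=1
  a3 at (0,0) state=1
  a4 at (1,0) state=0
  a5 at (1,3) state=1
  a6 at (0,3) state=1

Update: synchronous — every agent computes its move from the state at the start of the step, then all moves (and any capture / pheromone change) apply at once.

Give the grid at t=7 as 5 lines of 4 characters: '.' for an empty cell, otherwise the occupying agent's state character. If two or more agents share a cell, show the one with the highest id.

1..1
1..1
...1
.1..
..1.

t=1: a0@(3,1):1 a1@(2,3):0 a2@(4,2):1 a3@(0,0):1 a4@(1,0):1 a5@(1,3):1 a6@(0,3):1
t=2: a0@(3,1):1 a1@(2,3):1 a2@(4,2):1 a3@(0,0):1 a4@(1,0):1 a5@(1,3):1 a6@(0,3):1
t=3: (unchanged — steady state)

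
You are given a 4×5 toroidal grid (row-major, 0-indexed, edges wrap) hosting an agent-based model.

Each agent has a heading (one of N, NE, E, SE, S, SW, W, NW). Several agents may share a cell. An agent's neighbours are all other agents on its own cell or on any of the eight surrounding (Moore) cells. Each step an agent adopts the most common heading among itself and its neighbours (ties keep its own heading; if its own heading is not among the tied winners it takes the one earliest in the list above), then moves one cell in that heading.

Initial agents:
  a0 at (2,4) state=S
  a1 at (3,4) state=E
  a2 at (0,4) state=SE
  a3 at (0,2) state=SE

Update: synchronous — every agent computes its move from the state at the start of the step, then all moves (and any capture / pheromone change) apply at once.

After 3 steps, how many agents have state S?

1

t=1: a0@(3,4):S a1@(3,0):E a2@(1,0):SE a3@(1,3):SE
t=2: a0@(0,4):S a1@(3,1):E a2@(2,1):SE a3@(2,4):SE
t=3: a0@(1,4):S a1@(3,2):E a2@(3,2):SE a3@(3,0):SE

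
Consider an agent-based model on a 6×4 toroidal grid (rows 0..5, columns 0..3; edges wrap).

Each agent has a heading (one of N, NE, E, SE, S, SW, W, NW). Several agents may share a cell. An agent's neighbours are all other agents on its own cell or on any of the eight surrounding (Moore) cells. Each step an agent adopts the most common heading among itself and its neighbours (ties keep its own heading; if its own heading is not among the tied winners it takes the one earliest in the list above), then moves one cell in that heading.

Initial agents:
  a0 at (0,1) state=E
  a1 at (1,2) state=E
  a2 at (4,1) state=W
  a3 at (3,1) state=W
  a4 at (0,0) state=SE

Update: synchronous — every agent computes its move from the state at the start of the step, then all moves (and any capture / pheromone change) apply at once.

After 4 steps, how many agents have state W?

t=1: a0@(0,2):E a1@(1,3):E a2@(4,0):W a3@(3,0):W a4@(1,1):SE
t=2: a0@(0,3):E a1@(1,0):E a2@(4,3):W a3@(3,3):W a4@(2,2):SE
t=3: a0@(0,0):E a1@(1,1):E a2@(4,2):W a3@(3,2):W a4@(3,3):SE
t=4: a0@(0,1):E a1@(1,2):E a2@(4,1):W a3@(3,1):W a4@(3,2):W

3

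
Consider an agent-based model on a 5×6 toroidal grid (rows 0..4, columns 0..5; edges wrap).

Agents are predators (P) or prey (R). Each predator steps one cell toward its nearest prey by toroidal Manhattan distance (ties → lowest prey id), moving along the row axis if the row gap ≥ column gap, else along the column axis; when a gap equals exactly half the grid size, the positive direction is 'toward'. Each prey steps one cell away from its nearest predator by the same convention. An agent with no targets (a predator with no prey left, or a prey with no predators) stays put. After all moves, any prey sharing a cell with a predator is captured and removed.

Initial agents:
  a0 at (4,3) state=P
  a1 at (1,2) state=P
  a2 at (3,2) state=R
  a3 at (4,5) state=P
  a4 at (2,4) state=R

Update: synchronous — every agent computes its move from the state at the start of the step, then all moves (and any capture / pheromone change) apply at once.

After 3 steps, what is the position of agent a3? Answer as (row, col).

(1, 5)

t=1: a0@(3,3):P a1@(2,2):P a3@(3,5):P a4@(1,4):R
t=2: a0@(2,3):P a1@(2,3):P a3@(2,5):P a4@(0,4):R
t=3: a0@(1,3):P a1@(1,3):P a3@(1,5):P a4@(4,4):R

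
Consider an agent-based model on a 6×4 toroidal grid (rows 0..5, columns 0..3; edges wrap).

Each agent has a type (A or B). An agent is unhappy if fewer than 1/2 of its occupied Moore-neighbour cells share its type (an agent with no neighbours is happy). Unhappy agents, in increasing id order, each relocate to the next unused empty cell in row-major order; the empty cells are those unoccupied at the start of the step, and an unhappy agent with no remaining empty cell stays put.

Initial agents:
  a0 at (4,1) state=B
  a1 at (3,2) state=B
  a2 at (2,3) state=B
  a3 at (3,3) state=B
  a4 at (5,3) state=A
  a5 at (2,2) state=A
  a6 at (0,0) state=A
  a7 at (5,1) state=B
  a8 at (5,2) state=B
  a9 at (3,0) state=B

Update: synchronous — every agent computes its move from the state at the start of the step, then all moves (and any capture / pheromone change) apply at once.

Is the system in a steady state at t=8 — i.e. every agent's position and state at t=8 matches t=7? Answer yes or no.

t=1: a0@(4,1):B a1@(3,2):B a2@(2,3):B a3@(3,3):B a4@(5,3):A a5@(0,1):A a6@(0,0):A a7@(5,1):B a8@(5,2):B a9@(3,0):B
t=2: a0@(4,1):B a1@(3,2):B a2@(2,3):B a3@(3,3):B a4@(5,3):A a5@(0,2):A a6@(0,0):A a7@(5,1):B a8@(5,2):B a9@(3,0):B
t=3: a0@(4,1):B a1@(3,2):B a2@(2,3):B a3@(3,3):B a4@(5,3):A a5@(0,1):A a6@(0,0):A a7@(5,1):B a8@(5,2):B a9@(3,0):B
t=4: a0@(4,1):B a1@(3,2):B a2@(2,3):B a3@(3,3):B a4@(5,3):A a5@(0,2):A a6@(0,0):A a7@(5,1):B a8@(5,2):B a9@(3,0):B
t=5: a0@(4,1):B a1@(3,2):B a2@(2,3):B a3@(3,3):B a4@(5,3):A a5@(0,1):A a6@(0,0):A a7@(5,1):B a8@(5,2):B a9@(3,0):B
t=6: a0@(4,1):B a1@(3,2):B a2@(2,3):B a3@(3,3):B a4@(5,3):A a5@(0,2):A a6@(0,0):A a7@(5,1):B a8@(5,2):B a9@(3,0):B
t=7: a0@(4,1):B a1@(3,2):B a2@(2,3):B a3@(3,3):B a4@(5,3):A a5@(0,1):A a6@(0,0):A a7@(5,1):B a8@(5,2):B a9@(3,0):B
t=8: a0@(4,1):B a1@(3,2):B a2@(2,3):B a3@(3,3):B a4@(5,3):A a5@(0,2):A a6@(0,0):A a7@(5,1):B a8@(5,2):B a9@(3,0):B

no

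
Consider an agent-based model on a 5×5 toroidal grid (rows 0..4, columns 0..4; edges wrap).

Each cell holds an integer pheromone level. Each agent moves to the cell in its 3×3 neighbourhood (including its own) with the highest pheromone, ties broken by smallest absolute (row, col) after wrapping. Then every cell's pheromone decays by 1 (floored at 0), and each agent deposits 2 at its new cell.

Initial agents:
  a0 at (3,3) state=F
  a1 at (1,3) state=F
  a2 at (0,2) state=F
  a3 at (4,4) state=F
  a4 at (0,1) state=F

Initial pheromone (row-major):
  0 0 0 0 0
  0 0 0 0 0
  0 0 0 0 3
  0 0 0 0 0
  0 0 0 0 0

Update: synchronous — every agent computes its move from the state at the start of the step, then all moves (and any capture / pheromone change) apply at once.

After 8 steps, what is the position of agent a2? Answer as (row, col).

t=1: a0@(2,4) a1@(2,4) a2@(0,1) a3@(0,0) a4@(0,0) | pheromone: 4 2 0 0 0 / 0 0 0 0 0 / 0 0 0 0 6 / 0 0 0 0 0 / 0 0 0 0 0
t=2: a0@(2,4) a1@(2,4) a2@(0,0) a3@(0,0) a4@(0,0) | pheromone: 9 1 0 0 0 / 0 0 0 0 0 / 0 0 0 0 9 / 0 0 0 0 0 / 0 0 0 0 0
t=3: a0@(2,4) a1@(2,4) a2@(0,0) a3@(0,0) a4@(0,0) | pheromone: 14 0 0 0 0 / 0 0 0 0 0 / 0 0 0 0 12 / 0 0 0 0 0 / 0 0 0 0 0
t=4: a0@(2,4) a1@(2,4) a2@(0,0) a3@(0,0) a4@(0,0) | pheromone: 19 0 0 0 0 / 0 0 0 0 0 / 0 0 0 0 15 / 0 0 0 0 0 / 0 0 0 0 0
t=5: a0@(2,4) a1@(2,4) a2@(0,0) a3@(0,0) a4@(0,0) | pheromone: 24 0 0 0 0 / 0 0 0 0 0 / 0 0 0 0 18 / 0 0 0 0 0 / 0 0 0 0 0
t=6: a0@(2,4) a1@(2,4) a2@(0,0) a3@(0,0) a4@(0,0) | pheromone: 29 0 0 0 0 / 0 0 0 0 0 / 0 0 0 0 21 / 0 0 0 0 0 / 0 0 0 0 0
t=7: a0@(2,4) a1@(2,4) a2@(0,0) a3@(0,0) a4@(0,0) | pheromone: 34 0 0 0 0 / 0 0 0 0 0 / 0 0 0 0 24 / 0 0 0 0 0 / 0 0 0 0 0
t=8: a0@(2,4) a1@(2,4) a2@(0,0) a3@(0,0) a4@(0,0) | pheromone: 39 0 0 0 0 / 0 0 0 0 0 / 0 0 0 0 27 / 0 0 0 0 0 / 0 0 0 0 0

(0, 0)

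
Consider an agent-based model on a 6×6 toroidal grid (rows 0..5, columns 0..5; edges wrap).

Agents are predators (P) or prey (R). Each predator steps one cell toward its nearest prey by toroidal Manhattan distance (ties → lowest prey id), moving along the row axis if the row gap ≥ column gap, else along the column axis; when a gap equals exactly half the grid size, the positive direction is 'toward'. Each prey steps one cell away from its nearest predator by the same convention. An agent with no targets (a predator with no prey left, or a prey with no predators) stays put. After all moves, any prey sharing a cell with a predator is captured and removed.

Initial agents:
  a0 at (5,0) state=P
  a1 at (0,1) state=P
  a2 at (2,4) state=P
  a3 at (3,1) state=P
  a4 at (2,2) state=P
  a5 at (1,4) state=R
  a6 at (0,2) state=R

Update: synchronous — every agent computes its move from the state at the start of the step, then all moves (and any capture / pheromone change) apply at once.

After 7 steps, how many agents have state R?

t=1: a0@(5,1):P a1@(0,2):P a2@(1,4):P a3@(4,1):P a4@(1,2):P a5@(0,4):R a6@(0,3):R
t=2: a0@(5,2):P a1@(0,3):P a2@(0,4):P a3@(5,1):P a4@(0,2):P a5@(5,4):R
t=3: a0@(5,3):P a1@(5,3):P a2@(5,4):P a3@(5,2):P a4@(0,3):P a5@(4,4):R
t=4: a0@(4,3):P a1@(4,3):P a2@(4,4):P a3@(5,3):P a4@(5,3):P a5@(3,4):R
t=5: a0@(3,3):P a1@(3,3):P a2@(3,4):P a3@(4,3):P a4@(4,3):P a5@(2,4):R
t=6: a0@(2,3):P a1@(2,3):P a2@(2,4):P a3@(3,3):P a4@(3,3):P a5@(1,4):R
t=7: a0@(1,3):P a1@(1,3):P a2@(1,4):P a3@(2,3):P a4@(2,3):P a5@(0,4):R

1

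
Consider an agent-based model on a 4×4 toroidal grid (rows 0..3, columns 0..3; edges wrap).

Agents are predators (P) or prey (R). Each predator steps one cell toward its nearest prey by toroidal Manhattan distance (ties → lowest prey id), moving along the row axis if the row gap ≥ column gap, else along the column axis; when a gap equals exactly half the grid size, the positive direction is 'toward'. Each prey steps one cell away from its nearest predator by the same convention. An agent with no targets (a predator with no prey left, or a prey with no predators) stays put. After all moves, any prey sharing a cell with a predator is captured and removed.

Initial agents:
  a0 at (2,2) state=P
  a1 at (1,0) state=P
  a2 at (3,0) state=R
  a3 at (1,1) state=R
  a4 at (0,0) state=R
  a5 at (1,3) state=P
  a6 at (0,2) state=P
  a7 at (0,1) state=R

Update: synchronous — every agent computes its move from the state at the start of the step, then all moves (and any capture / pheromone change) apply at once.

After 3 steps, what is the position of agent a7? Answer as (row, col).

(0, 0)

t=1: a0@(1,2):P a1@(1,1):P a2@(2,0):R a4@(3,0):R a5@(1,0):P a6@(0,1):P a7@(0,0):R
t=2: a0@(1,3):P a1@(2,1):P a2@(3,0):R a5@(2,0):P a6@(0,0):P a7@(3,0):R
t=3: a0@(2,3):P a1@(3,1):P a2@(0,0):R a5@(3,0):P a6@(3,0):P a7@(0,0):R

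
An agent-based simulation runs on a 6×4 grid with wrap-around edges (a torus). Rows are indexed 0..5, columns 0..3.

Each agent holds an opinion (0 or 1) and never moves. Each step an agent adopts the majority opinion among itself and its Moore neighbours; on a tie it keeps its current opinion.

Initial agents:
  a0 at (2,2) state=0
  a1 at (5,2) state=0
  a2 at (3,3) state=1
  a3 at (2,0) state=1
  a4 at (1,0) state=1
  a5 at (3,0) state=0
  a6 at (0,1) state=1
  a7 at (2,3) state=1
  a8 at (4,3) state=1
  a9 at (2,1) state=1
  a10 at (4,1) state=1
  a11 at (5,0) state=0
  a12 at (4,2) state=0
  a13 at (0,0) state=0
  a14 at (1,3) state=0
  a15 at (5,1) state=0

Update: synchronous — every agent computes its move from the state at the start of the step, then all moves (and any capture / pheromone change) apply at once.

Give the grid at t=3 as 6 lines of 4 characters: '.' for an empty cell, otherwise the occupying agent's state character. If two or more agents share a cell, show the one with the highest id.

00..
1..1
1111
1..1
.000
000.

t=1: a0@(2,2):1 a1@(5,2):0 a2@(3,3):1 a3@(2,0):1 a4@(1,0):1 a5@(3,0):1 a6@(0,1):0 a7@(2,3):1 a8@(4,3):0 a9@(2,1):1 a10@(4,1):0 a11@(5,0):0 a12@(4,2):0 a13@(0,0):0 a14@(1,3):0 a15@(5,1):0
t=2: a0@(2,2):1 a1@(5,2):0 a2@(3,3):1 a3@(2,0):1 a4@(1,0):1 a5@(3,0):1 a6@(0,1):0 a7@(2,3):1 a8@(4,3):0 a9@(2,1):1 a10@(4,1):0 a11@(5,0):0 a12@(4,2):0 a13@(0,0):0 a14@(1,3):1 a15@(5,1):0
t=3: (unchanged — steady state)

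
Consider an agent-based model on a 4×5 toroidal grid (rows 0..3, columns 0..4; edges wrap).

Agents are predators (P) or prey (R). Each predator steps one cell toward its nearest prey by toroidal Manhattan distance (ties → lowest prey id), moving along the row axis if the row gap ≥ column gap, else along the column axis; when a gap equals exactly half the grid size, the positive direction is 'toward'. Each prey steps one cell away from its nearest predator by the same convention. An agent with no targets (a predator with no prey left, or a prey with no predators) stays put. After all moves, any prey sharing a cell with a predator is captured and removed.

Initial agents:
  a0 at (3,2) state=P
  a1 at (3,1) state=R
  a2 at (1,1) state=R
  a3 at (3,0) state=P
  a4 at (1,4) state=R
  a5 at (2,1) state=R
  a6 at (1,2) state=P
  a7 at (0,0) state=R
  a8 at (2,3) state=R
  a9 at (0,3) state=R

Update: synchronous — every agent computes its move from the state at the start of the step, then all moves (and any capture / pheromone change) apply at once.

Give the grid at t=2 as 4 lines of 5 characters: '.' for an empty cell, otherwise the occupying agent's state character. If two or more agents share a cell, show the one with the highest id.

t=1: a0@(3,1):P a1@(3,0):R a2@(1,0):R a3@(3,1):P a4@(1,0):R a6@(1,1):P a7@(1,0):R a8@(1,3):R a9@(1,3):R
t=2: a0@(3,0):P a1@(3,4):R a2@(1,4):R a3@(3,0):P a4@(1,4):R a6@(1,0):P a7@(1,4):R a8@(1,4):R a9@(1,4):R

.....
P...R
.....
P...R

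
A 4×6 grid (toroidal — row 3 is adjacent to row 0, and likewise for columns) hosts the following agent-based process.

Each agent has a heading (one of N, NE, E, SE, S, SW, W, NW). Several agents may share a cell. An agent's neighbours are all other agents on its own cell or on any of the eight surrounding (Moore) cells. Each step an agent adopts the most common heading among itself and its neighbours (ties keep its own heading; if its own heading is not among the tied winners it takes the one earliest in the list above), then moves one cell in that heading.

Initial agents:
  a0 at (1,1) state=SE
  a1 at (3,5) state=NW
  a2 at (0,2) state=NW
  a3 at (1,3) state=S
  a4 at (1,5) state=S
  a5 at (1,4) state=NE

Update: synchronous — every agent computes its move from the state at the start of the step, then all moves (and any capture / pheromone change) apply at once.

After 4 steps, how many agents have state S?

6

t=1: a0@(2,2):SE a1@(2,4):NW a2@(3,1):NW a3@(2,3):S a4@(2,5):S a5@(2,4):S
t=2: a0@(3,3):SE a1@(3,4):S a2@(2,0):NW a3@(3,3):S a4@(3,5):S a5@(3,4):S
t=3: a0@(0,3):S a1@(0,4):S a2@(1,5):NW a3@(0,3):S a4@(0,5):S a5@(0,4):S
t=4: a0@(1,3):S a1@(1,4):S a2@(2,5):S a3@(1,3):S a4@(1,5):S a5@(1,4):S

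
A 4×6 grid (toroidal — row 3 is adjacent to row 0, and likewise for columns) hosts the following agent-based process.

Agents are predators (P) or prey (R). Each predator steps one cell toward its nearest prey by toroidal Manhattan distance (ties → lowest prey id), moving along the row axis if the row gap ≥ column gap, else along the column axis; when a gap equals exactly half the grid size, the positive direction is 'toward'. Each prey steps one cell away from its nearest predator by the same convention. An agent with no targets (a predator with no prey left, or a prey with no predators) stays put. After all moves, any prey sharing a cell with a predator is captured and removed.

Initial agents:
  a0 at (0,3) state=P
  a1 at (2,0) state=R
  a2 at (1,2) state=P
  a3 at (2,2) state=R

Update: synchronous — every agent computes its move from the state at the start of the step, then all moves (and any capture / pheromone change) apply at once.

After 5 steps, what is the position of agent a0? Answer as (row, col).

(1, 1)

t=1: a0@(1,3):P a1@(2,5):R a2@(2,2):P a3@(3,2):R
t=2: a0@(1,4):P a1@(2,0):R a2@(3,2):P a3@(0,2):R
t=3: a0@(1,5):P a1@(2,1):R a2@(0,2):P a3@(1,2):R
t=4: a0@(1,0):P a1@(2,2):R a2@(1,2):P a3@(2,2):R
t=5: a0@(1,1):P a1@(3,2):R a2@(2,2):P a3@(3,2):R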